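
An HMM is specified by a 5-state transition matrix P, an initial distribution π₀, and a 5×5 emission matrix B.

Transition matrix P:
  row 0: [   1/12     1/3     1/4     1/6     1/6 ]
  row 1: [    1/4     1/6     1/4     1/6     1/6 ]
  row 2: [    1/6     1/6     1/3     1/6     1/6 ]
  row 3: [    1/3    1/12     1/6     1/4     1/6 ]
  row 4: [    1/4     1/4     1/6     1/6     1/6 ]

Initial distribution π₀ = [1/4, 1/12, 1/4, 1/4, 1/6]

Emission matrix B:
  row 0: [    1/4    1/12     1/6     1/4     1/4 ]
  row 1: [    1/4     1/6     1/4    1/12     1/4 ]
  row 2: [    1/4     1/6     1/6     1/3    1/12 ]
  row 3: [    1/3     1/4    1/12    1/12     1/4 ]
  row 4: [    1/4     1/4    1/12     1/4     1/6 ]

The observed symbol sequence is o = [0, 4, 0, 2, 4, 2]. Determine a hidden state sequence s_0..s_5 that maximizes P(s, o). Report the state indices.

path = [3, 3, 0, 1, 0, 1]

t=0: δ = [6.250e-02, 2.083e-02, 6.250e-02, 8.333e-02, 4.167e-02]  (obs o_0=0)
t=1: δ = [6.944e-03, 5.208e-03, 1.736e-03, 5.208e-03, 2.315e-03]  ψ = [3, 0, 2, 3, 3]  (obs o_1=4)
t=2: δ = [4.340e-04, 5.787e-04, 4.340e-04, 4.340e-04, 2.894e-04]  ψ = [3, 0, 0, 3, 0]  (obs o_2=0)
t=3: δ = [2.411e-05, 3.617e-05, 2.411e-05, 9.042e-06, 8.038e-06]  ψ = [1, 0, 1, 3, 1]  (obs o_3=2)
t=4: δ = [2.261e-06, 2.009e-06, 7.535e-07, 1.507e-06, 1.005e-06]  ψ = [1, 0, 1, 1, 1]  (obs o_4=4)
t=5: δ = [8.372e-08, 1.884e-07, 9.419e-08, 3.140e-08, 3.140e-08]  ψ = [1, 0, 0, 0, 0]  (obs o_5=2)
backtrack: best end state = 1; path = [3, 3, 0, 1, 0, 1]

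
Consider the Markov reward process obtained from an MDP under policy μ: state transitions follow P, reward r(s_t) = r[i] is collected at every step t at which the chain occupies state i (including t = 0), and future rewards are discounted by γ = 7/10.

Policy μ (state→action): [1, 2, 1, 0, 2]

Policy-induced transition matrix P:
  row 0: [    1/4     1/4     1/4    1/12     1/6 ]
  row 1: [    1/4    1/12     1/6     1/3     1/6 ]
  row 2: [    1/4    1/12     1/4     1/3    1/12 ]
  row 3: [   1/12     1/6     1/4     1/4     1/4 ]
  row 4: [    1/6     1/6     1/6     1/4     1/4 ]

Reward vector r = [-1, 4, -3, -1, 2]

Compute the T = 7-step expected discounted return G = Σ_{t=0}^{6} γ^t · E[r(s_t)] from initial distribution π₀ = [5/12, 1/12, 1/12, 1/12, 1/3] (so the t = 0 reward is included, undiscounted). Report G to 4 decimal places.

G = 0.1302

t=0: π = [0.4167, 0.0833, 0.0833, 0.0833, 0.3333], E[r] = 0.2500, γ^t·E[r] = 0.250000, running G = 0.250000
t=1: π = [0.2083, 0.1875, 0.2153, 0.1944, 0.1944], E[r] = 0.0903, γ^t·E[r] = 0.063194, running G = 0.313194
t=2: π = [0.2014, 0.1505, 0.2182, 0.2488, 0.1811], E[r] = -0.1406, γ^t·E[r] = -0.068906, running G = 0.244288
t=3: π = [0.1934, 0.1527, 0.2224, 0.2472, 0.1843], E[r] = -0.1281, γ^t·E[r] = -0.043950, running G = 0.200338
t=4: π = [0.1934, 0.1515, 0.2219, 0.2490, 0.1841], E[r] = -0.1339, γ^t·E[r] = -0.032152, running G = 0.168186
t=5: π = [0.1932, 0.1517, 0.2220, 0.2489, 0.1843], E[r] = -0.1329, γ^t·E[r] = -0.022341, running G = 0.145845
t=6: π = [0.1932, 0.1516, 0.2220, 0.2489, 0.1843], E[r] = -0.1331, γ^t·E[r] = -0.015662, running G = 0.130183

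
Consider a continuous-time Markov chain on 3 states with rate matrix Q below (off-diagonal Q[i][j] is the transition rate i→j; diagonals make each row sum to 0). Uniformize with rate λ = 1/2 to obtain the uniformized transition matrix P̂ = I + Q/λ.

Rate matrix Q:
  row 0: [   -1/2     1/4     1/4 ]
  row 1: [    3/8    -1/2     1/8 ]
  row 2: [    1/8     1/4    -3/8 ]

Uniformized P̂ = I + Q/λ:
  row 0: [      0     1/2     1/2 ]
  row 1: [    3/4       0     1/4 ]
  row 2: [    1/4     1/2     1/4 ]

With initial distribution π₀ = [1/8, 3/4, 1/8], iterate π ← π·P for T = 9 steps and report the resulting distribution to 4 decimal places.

t=0: π = [0.1250, 0.7500, 0.1250]
t=1: π = [0.5938, 0.1250, 0.2813]
t=2: π = [0.1641, 0.4375, 0.3984]
t=3: π = [0.4277, 0.2813, 0.2910]
t=4: π = [0.2837, 0.3594, 0.3569]
t=5: π = [0.3588, 0.3203, 0.3209]
t=6: π = [0.3205, 0.3398, 0.3397]
t=7: π = [0.3398, 0.3301, 0.3301]
t=8: π = [0.3301, 0.3350, 0.3350]
t=9: π = [0.3350, 0.3325, 0.3325]

π = [0.3350, 0.3325, 0.3325]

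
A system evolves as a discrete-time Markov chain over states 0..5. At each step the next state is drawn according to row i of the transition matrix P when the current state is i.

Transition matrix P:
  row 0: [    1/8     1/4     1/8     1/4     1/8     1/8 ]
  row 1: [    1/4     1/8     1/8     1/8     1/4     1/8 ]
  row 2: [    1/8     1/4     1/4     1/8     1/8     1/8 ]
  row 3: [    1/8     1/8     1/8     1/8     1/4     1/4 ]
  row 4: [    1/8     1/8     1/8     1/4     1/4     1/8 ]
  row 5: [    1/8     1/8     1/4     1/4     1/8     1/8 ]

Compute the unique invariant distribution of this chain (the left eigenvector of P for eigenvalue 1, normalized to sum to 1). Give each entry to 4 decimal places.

π = [0.1455, 0.1637, 0.1640, 0.1858, 0.1928, 0.1482]

Balance equations π_j = Σ_i π_i·P[i][j]:
  π_0 = 1/8·π_0 + 1/4·π_1 + 1/8·π_2 + 1/8·π_3 + 1/8·π_4 + 1/8·π_5
  π_1 = 1/4·π_0 + 1/8·π_1 + 1/4·π_2 + 1/8·π_3 + 1/8·π_4 + 1/8·π_5
  π_2 = 1/8·π_0 + 1/8·π_1 + 1/4·π_2 + 1/8·π_3 + 1/8·π_4 + 1/4·π_5
  π_3 = 1/4·π_0 + 1/8·π_1 + 1/8·π_2 + 1/8·π_3 + 1/4·π_4 + 1/4·π_5
  π_4 = 1/8·π_0 + 1/4·π_1 + 1/8·π_2 + 1/4·π_3 + 1/4·π_4 + 1/8·π_5
  normalize: π_0 + π_1 + π_2 + π_3 + π_4 + π_5 = 1
Solving the linear system gives exactly π = [4629/31823, 5209/31823, 5220/31823, 5913/31823, 6135/31823, 4717/31823].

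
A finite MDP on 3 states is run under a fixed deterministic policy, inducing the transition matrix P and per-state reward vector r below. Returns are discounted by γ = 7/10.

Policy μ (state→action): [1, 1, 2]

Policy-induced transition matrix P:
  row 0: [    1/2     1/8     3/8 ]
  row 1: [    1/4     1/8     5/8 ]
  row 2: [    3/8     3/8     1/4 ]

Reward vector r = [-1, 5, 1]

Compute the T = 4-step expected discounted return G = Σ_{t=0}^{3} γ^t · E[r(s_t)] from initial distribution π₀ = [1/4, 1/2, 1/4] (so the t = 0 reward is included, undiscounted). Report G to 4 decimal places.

t=0: π = [0.2500, 0.5000, 0.2500], E[r] = 2.5000, γ^t·E[r] = 2.500000, running G = 2.500000
t=1: π = [0.3438, 0.1875, 0.4688], E[r] = 1.0625, γ^t·E[r] = 0.743750, running G = 3.243750
t=2: π = [0.3945, 0.2422, 0.3633], E[r] = 1.1797, γ^t·E[r] = 0.578047, running G = 3.821797
t=3: π = [0.3940, 0.2158, 0.3901], E[r] = 1.0752, γ^t·E[r] = 0.368792, running G = 4.190589

G = 4.1906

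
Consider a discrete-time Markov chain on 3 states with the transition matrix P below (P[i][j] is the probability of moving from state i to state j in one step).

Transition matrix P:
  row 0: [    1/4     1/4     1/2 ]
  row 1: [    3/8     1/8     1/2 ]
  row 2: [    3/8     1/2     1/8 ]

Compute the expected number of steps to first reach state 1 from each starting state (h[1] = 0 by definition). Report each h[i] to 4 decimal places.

h = [2.9333, 0.0000, 2.4000]

First-step conditioning: h[1] = 0; for i ≠ 1, h[i] = 1 + Σ_k P[i][k]·h[k].
  h[0] = 1 + 1/4·h[0] + 1/2·h[2]
  h[2] = 1 + 3/8·h[0] + 1/8·h[2]
Solving the 2×2 linear system over states ≠ 1 gives exactly h = [44/15, 0, 12/5] (h[1] = 0 is the target).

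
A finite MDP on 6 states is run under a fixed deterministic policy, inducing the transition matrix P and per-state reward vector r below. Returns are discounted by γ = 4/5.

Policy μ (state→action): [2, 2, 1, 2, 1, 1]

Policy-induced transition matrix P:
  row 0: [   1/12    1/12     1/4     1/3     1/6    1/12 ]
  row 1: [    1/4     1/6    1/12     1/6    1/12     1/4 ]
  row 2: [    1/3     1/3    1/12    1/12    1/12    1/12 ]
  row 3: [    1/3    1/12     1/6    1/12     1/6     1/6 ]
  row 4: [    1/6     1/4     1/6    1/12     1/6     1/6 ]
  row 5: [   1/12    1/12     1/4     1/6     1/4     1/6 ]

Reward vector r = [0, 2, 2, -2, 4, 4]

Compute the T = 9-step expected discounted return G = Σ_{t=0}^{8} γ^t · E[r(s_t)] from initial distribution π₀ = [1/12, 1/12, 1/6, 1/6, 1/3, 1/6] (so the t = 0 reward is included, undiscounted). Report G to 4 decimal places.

t=0: π = [0.0833, 0.0833, 0.1667, 0.1667, 0.3333, 0.1667], E[r] = 2.1667, γ^t·E[r] = 2.166667, running G = 2.166667
t=1: π = [0.2083, 0.1875, 0.1667, 0.1250, 0.1597, 0.1528], E[r] = 1.7083, γ^t·E[r] = 1.366667, running G = 3.533333
t=2: π = [0.2008, 0.1672, 0.1672, 0.1638, 0.1499, 0.1510], E[r] = 1.5451, γ^t·E[r] = 0.988889, running G = 4.522222
t=3: π = [0.2065, 0.1641, 0.1681, 0.1601, 0.1514, 0.1499], E[r] = 1.5495, γ^t·E[r] = 0.793333, running G = 5.315556
t=4: π = [0.2053, 0.1643, 0.1687, 0.1611, 0.1515, 0.1491], E[r] = 1.5461, γ^t·E[r] = 0.633277, running G = 5.948833
t=5: π = [0.2058, 0.1644, 0.1685, 0.1608, 0.1513, 0.1492], E[r] = 1.5464, γ^t·E[r] = 0.506715, running G = 6.455548
t=6: π = [0.2057, 0.1644, 0.1685, 0.1609, 0.1514, 0.1492], E[r] = 1.5461, γ^t·E[r] = 0.405300, running G = 6.860848
t=7: π = [0.2057, 0.1644, 0.1685, 0.1609, 0.1514, 0.1492], E[r] = 1.5462, γ^t·E[r] = 0.324256, running G = 7.185104
t=8: π = [0.2057, 0.1644, 0.1685, 0.1609, 0.1514, 0.1492], E[r] = 1.5462, γ^t·E[r] = 0.259401, running G = 7.444506

G = 7.4445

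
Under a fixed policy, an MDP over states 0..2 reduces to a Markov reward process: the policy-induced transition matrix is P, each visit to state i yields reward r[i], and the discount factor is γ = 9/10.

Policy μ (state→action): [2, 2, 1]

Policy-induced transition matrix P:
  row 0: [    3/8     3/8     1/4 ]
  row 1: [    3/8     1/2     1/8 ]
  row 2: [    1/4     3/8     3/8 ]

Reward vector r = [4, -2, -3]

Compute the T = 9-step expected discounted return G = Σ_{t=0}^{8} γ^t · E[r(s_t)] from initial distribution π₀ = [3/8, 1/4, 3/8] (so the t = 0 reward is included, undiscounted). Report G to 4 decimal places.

t=0: π = [0.3750, 0.2500, 0.3750], E[r] = -0.1250, γ^t·E[r] = -0.125000, running G = -0.125000
t=1: π = [0.3281, 0.4063, 0.2656], E[r] = -0.2969, γ^t·E[r] = -0.267188, running G = -0.392188
t=2: π = [0.3418, 0.4258, 0.2324], E[r] = -0.1816, γ^t·E[r] = -0.147129, running G = -0.539316
t=3: π = [0.3459, 0.4282, 0.2258], E[r] = -0.1501, γ^t·E[r] = -0.109457, running G = -0.648773
t=4: π = [0.3468, 0.4285, 0.2247], E[r] = -0.1441, γ^t·E[r] = -0.094527, running G = -0.743300
t=5: π = [0.3469, 0.4286, 0.2245], E[r] = -0.1430, γ^t·E[r] = -0.084468, running G = -0.827768
t=6: π = [0.3469, 0.4286, 0.2245], E[r] = -0.1429, γ^t·E[r] = -0.075935, running G = -0.903703
t=7: π = [0.3469, 0.4286, 0.2245], E[r] = -0.1429, γ^t·E[r] = -0.068330, running G = -0.972033
t=8: π = [0.3469, 0.4286, 0.2245], E[r] = -0.1429, γ^t·E[r] = -0.061496, running G = -1.033529

G = -1.0335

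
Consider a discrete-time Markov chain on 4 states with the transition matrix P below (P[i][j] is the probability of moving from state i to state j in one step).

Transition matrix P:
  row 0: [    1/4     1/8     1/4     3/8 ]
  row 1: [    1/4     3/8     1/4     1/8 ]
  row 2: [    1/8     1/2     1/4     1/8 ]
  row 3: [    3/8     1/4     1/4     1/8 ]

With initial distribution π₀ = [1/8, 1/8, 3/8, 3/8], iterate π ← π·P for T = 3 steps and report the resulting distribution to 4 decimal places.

π = [0.2422, 0.3232, 0.2500, 0.1846]

t=0: π = [0.1250, 0.1250, 0.3750, 0.3750]
t=1: π = [0.2500, 0.3438, 0.2500, 0.1563]
t=2: π = [0.2383, 0.3242, 0.2500, 0.1875]
t=3: π = [0.2422, 0.3232, 0.2500, 0.1846]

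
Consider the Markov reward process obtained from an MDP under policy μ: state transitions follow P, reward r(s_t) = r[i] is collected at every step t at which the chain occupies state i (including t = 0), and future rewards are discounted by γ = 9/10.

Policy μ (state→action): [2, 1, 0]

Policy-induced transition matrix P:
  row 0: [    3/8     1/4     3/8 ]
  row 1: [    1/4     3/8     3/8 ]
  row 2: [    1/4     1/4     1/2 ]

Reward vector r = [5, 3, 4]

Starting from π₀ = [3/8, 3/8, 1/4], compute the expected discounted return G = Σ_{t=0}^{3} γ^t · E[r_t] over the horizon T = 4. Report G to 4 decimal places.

G = 13.7560

t=0: π = [0.3750, 0.3750, 0.2500], E[r] = 4.0000, γ^t·E[r] = 4.000000, running G = 4.000000
t=1: π = [0.2969, 0.2969, 0.4063], E[r] = 4.0000, γ^t·E[r] = 3.600000, running G = 7.600000
t=2: π = [0.2871, 0.2871, 0.4258], E[r] = 4.0000, γ^t·E[r] = 3.240000, running G = 10.840000
t=3: π = [0.2859, 0.2859, 0.4282], E[r] = 4.0000, γ^t·E[r] = 2.916000, running G = 13.756000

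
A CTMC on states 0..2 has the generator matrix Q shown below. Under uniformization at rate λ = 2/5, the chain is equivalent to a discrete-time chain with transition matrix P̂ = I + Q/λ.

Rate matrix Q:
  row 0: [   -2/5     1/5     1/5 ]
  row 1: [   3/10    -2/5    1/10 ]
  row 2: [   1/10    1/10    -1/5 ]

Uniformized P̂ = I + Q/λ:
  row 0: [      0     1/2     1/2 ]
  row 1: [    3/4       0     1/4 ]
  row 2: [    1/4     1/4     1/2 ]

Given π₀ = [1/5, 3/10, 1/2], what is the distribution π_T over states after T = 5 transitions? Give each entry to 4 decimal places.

π = [0.3107, 0.2563, 0.4329]

t=0: π = [0.2000, 0.3000, 0.5000]
t=1: π = [0.3500, 0.2250, 0.4250]
t=2: π = [0.2750, 0.2813, 0.4438]
t=3: π = [0.3219, 0.2484, 0.4297]
t=4: π = [0.2938, 0.2684, 0.4379]
t=5: π = [0.3107, 0.2563, 0.4329]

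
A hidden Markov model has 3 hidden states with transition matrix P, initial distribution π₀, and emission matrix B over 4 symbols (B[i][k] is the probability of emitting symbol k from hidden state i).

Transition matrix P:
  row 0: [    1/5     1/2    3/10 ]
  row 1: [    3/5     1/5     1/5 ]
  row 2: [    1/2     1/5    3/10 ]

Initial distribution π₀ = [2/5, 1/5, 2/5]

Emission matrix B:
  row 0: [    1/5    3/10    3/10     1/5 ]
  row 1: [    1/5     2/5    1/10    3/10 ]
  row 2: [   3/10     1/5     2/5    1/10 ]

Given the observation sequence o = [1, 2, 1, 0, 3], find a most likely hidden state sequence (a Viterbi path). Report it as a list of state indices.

t=0: δ = [1.200e-01, 8.000e-02, 8.000e-02]  (obs o_0=1)
t=1: δ = [1.440e-02, 6.000e-03, 1.440e-02]  ψ = [1, 0, 0]  (obs o_1=2)
t=2: δ = [2.160e-03, 2.880e-03, 8.640e-04]  ψ = [2, 0, 0]  (obs o_2=1)
t=3: δ = [3.456e-04, 2.160e-04, 1.944e-04]  ψ = [1, 0, 0]  (obs o_3=0)
t=4: δ = [2.592e-05, 5.184e-05, 1.037e-05]  ψ = [1, 0, 0]  (obs o_4=3)
backtrack: best end state = 1; path = [1, 0, 1, 0, 1]

path = [1, 0, 1, 0, 1]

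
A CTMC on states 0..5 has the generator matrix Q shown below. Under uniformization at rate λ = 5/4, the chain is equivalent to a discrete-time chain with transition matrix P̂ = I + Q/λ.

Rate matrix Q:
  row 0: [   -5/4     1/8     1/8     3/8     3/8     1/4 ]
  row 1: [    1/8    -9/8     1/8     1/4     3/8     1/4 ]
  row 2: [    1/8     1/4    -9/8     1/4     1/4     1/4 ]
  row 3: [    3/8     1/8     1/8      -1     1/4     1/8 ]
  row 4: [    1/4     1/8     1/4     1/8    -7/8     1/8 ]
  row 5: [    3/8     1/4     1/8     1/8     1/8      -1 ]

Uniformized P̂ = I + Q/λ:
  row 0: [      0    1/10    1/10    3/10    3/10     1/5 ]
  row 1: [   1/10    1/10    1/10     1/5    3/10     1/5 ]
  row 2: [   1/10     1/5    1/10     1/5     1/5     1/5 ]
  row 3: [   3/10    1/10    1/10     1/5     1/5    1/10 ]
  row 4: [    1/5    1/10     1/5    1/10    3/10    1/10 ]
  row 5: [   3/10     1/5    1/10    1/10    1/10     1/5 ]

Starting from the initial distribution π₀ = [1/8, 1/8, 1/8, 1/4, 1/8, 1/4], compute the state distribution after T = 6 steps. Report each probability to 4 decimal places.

π = [0.1736, 0.1282, 0.1238, 0.1777, 0.2382, 0.1584]

t=0: π = [0.1250, 0.1250, 0.1250, 0.2500, 0.1250, 0.2500]
t=1: π = [0.2000, 0.1375, 0.1125, 0.1750, 0.2125, 0.1625]
t=2: π = [0.1688, 0.1275, 0.1213, 0.1825, 0.2388, 0.1613]
t=3: π = [0.1758, 0.1283, 0.1239, 0.1769, 0.2374, 0.1579]
t=4: π = [0.1731, 0.1282, 0.1237, 0.1781, 0.2384, 0.1586]
t=5: π = [0.1738, 0.1282, 0.1238, 0.1776, 0.2381, 0.1584]
t=6: π = [0.1736, 0.1282, 0.1238, 0.1777, 0.2382, 0.1584]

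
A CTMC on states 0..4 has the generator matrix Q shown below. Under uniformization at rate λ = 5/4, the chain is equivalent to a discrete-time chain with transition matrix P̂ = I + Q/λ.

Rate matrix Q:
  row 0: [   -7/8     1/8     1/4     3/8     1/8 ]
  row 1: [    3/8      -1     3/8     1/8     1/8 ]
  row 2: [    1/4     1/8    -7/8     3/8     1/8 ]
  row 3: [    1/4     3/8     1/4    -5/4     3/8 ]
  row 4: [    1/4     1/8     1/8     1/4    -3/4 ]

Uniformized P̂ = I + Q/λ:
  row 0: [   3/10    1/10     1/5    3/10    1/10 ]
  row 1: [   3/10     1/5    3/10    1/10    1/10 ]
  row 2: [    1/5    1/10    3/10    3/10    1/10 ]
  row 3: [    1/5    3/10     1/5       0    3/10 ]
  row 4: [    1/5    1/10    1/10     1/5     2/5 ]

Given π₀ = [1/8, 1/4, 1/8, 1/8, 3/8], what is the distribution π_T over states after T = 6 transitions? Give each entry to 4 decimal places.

π = [0.2393, 0.1538, 0.2173, 0.1919, 0.1977]

t=0: π = [0.1250, 0.2500, 0.1250, 0.1250, 0.3750]
t=1: π = [0.2375, 0.1500, 0.2000, 0.1750, 0.2375]
t=2: π = [0.2388, 0.1500, 0.2113, 0.1938, 0.2063]
t=3: π = [0.2389, 0.1538, 0.2155, 0.1913, 0.2006]
t=4: π = [0.2393, 0.1536, 0.2169, 0.1918, 0.1984]
t=5: π = [0.2393, 0.1537, 0.2172, 0.1919, 0.1979]
t=6: π = [0.2393, 0.1538, 0.2173, 0.1919, 0.1977]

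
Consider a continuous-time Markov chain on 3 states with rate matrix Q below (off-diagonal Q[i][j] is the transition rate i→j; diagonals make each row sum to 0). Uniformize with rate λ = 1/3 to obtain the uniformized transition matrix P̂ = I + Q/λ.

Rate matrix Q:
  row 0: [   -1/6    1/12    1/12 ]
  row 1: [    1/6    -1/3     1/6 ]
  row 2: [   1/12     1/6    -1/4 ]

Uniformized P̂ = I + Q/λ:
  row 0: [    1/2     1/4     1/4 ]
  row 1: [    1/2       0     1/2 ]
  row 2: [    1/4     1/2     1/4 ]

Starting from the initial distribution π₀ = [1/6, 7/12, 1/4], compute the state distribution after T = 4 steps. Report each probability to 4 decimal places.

π = [0.4183, 0.2702, 0.3115]

t=0: π = [0.1667, 0.5833, 0.2500]
t=1: π = [0.4375, 0.1667, 0.3958]
t=2: π = [0.4010, 0.3073, 0.2917]
t=3: π = [0.4271, 0.2461, 0.3268]
t=4: π = [0.4183, 0.2702, 0.3115]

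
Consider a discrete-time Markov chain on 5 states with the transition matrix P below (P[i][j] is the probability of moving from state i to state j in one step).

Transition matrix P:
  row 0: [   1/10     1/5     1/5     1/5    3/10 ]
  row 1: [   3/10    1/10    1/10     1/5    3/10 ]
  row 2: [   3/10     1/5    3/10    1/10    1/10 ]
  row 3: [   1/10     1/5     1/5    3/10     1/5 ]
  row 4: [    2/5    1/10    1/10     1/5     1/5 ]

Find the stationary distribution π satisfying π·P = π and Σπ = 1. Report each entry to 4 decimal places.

π = [0.2348, 0.1617, 0.1796, 0.2023, 0.2217]

Balance equations π_j = Σ_i π_i·P[i][j]:
  π_0 = 1/10·π_0 + 3/10·π_1 + 3/10·π_2 + 1/10·π_3 + 2/5·π_4
  π_1 = 1/5·π_0 + 1/10·π_1 + 1/5·π_2 + 1/5·π_3 + 1/10·π_4
  π_2 = 1/5·π_0 + 1/10·π_1 + 3/10·π_2 + 1/5·π_3 + 1/10·π_4
  π_3 = 1/5·π_0 + 1/5·π_1 + 1/10·π_2 + 3/10·π_3 + 1/5·π_4
  normalize: π_0 + π_1 + π_2 + π_3 + π_4 = 1
Solving the linear system gives exactly π = [2261/9631, 1557/9631, 1730/9631, 1948/9631, 2135/9631].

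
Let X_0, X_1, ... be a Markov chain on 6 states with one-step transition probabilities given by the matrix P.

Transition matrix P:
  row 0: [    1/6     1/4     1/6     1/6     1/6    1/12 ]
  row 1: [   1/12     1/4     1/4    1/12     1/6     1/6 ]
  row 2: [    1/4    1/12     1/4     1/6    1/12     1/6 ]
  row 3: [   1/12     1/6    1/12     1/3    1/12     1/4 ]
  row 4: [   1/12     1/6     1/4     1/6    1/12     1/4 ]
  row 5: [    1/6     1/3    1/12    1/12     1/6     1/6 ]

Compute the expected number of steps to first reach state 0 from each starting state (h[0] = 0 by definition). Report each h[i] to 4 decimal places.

First-step conditioning: h[0] = 0; for i ≠ 0, h[i] = 1 + Σ_k P[i][k]·h[k].
  h[1] = 1 + 1/4·h[1] + 1/4·h[2] + 1/12·h[3] + 1/6·h[4] + 1/6·h[5]
  h[2] = 1 + 1/12·h[1] + 1/4·h[2] + 1/6·h[3] + 1/12·h[4] + 1/6·h[5]
  h[3] = 1 + 1/6·h[1] + 1/12·h[2] + 1/3·h[3] + 1/12·h[4] + 1/4·h[5]
  h[4] = 1 + 1/6·h[1] + 1/4·h[2] + 1/6·h[3] + 1/12·h[4] + 1/4·h[5]
  h[5] = 1 + 1/3·h[1] + 1/12·h[2] + 1/12·h[3] + 1/6·h[4] + 1/6·h[5]
Solving the 5×5 linear system over states ≠ 0 gives exactly h = [0, 4321/568, 7225/1136, 8905/1136, 8625/1136, 4079/568] (h[0] = 0 is the target).

h = [0.0000, 7.6074, 6.3600, 7.8389, 7.5924, 7.1813]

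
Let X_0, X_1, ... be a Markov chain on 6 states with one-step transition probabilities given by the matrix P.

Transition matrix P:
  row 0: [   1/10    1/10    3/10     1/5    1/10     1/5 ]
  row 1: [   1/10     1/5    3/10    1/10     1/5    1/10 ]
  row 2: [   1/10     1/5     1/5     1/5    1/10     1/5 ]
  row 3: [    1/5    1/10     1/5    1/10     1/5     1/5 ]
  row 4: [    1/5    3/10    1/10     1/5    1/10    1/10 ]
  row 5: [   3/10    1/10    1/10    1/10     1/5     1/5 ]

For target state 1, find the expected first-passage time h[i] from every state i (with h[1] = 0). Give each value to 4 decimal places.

First-step conditioning: h[1] = 0; for i ≠ 1, h[i] = 1 + Σ_k P[i][k]·h[k].
  h[0] = 1 + 1/10·h[0] + 3/10·h[2] + 1/5·h[3] + 1/10·h[4] + 1/5·h[5]
  h[2] = 1 + 1/10·h[0] + 1/5·h[2] + 1/5·h[3] + 1/10·h[4] + 1/5·h[5]
  h[3] = 1 + 1/5·h[0] + 1/5·h[2] + 1/10·h[3] + 1/5·h[4] + 1/5·h[5]
  h[4] = 1 + 1/5·h[0] + 1/10·h[2] + 1/5·h[3] + 1/10·h[4] + 1/10·h[5]
  h[5] = 1 + 3/10·h[0] + 1/10·h[2] + 1/10·h[3] + 1/5·h[4] + 1/5·h[5]
Solving the 5×5 linear system over states ≠ 1 gives exactly h = [40700/5981, 0, 37000/5981, 121090/17943, 99890/17943, 122200/17943] (h[1] = 0 is the target).

h = [6.8049, 0.0000, 6.1863, 6.7486, 5.5671, 6.8105]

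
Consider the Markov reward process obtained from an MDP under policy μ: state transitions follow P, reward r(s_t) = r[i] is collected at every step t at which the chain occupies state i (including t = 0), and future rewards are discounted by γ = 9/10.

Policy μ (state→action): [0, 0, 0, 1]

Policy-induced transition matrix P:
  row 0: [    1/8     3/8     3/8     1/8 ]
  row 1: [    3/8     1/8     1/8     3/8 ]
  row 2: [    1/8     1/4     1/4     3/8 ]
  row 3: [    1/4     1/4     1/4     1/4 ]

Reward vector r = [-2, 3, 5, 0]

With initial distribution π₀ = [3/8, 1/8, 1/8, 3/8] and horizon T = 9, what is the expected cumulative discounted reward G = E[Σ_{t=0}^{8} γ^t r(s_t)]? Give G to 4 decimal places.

t=0: π = [0.3750, 0.1250, 0.1250, 0.3750], E[r] = 0.2500, γ^t·E[r] = 0.250000, running G = 0.250000
t=1: π = [0.2031, 0.2813, 0.2813, 0.2344], E[r] = 1.8438, γ^t·E[r] = 1.659375, running G = 1.909375
t=2: π = [0.2246, 0.2402, 0.2402, 0.2949], E[r] = 1.4727, γ^t·E[r] = 1.192852, running G = 3.102227
t=3: π = [0.2219, 0.2480, 0.2480, 0.2820], E[r] = 1.5405, γ^t·E[r] = 1.123044, running G = 4.225271
t=4: π = [0.2223, 0.2467, 0.2467, 0.2843], E[r] = 1.5294, γ^t·E[r] = 1.003412, running G = 5.228683
t=5: π = [0.2222, 0.2469, 0.2469, 0.2839], E[r] = 1.5311, γ^t·E[r] = 0.904093, running G = 6.132776
t=6: π = [0.2222, 0.2469, 0.2469, 0.2840], E[r] = 1.5308, γ^t·E[r] = 0.813547, running G = 6.946322
t=7: π = [0.2222, 0.2469, 0.2469, 0.2839], E[r] = 1.5309, γ^t·E[r] = 0.732210, running G = 7.678532
t=8: π = [0.2222, 0.2469, 0.2469, 0.2840], E[r] = 1.5309, γ^t·E[r] = 0.658987, running G = 8.337519

G = 8.3375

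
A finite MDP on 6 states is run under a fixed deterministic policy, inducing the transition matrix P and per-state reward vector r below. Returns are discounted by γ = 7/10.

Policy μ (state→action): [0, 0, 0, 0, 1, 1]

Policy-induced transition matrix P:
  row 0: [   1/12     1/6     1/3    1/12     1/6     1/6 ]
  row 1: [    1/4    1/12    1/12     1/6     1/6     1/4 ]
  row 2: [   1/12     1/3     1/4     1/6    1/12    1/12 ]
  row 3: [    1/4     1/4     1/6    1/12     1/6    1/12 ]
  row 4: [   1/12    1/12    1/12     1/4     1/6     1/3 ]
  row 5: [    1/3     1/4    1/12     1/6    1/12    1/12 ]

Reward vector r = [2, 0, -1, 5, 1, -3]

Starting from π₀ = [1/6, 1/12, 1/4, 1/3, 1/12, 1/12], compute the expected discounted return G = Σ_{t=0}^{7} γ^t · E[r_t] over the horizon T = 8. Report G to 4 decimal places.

G = 2.8163

t=0: π = [0.1667, 0.0833, 0.2500, 0.3333, 0.0833, 0.0833], E[r] = 1.5833, γ^t·E[r] = 1.583333, running G = 1.583333
t=1: π = [0.1736, 0.2292, 0.1944, 0.1319, 0.1389, 0.1319], E[r] = 0.5556, γ^t·E[r] = 0.388889, running G = 1.972222
t=2: π = [0.1765, 0.1904, 0.1701, 0.1528, 0.1395, 0.1707], E[r] = 0.5741, γ^t·E[r] = 0.281296, running G = 2.253519
t=3: π = [0.1832, 0.1945, 0.1685, 0.1508, 0.1383, 0.1646], E[r] = 0.5965, γ^t·E[r] = 0.204583, running G = 2.458101
t=4: π = [0.1821, 0.1933, 0.1698, 0.1504, 0.1389, 0.1656], E[r] = 0.5882, γ^t·E[r] = 0.141230, running G = 2.599331
t=5: π = [0.1820, 0.1936, 0.1697, 0.1505, 0.1387, 0.1654], E[r] = 0.5894, γ^t·E[r] = 0.099063, running G = 2.698394
t=6: π = [0.1821, 0.1936, 0.1697, 0.1505, 0.1387, 0.1654], E[r] = 0.5894, γ^t·E[r] = 0.069344, running G = 2.767738
t=7: π = [0.1820, 0.1936, 0.1697, 0.1505, 0.1387, 0.1655], E[r] = 0.5894, γ^t·E[r] = 0.048538, running G = 2.816276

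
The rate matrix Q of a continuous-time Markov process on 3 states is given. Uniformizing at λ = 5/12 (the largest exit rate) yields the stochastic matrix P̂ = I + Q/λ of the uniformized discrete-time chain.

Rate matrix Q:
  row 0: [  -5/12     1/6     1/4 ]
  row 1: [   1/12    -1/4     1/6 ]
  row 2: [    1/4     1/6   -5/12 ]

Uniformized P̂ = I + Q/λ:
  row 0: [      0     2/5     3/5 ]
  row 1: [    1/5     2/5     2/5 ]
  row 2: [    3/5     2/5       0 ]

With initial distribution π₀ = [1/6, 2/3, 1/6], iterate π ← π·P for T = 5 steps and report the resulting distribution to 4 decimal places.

t=0: π = [0.1667, 0.6667, 0.1667]
t=1: π = [0.2333, 0.4000, 0.3667]
t=2: π = [0.3000, 0.4000, 0.3000]
t=3: π = [0.2600, 0.4000, 0.3400]
t=4: π = [0.2840, 0.4000, 0.3160]
t=5: π = [0.2696, 0.4000, 0.3304]

π = [0.2696, 0.4000, 0.3304]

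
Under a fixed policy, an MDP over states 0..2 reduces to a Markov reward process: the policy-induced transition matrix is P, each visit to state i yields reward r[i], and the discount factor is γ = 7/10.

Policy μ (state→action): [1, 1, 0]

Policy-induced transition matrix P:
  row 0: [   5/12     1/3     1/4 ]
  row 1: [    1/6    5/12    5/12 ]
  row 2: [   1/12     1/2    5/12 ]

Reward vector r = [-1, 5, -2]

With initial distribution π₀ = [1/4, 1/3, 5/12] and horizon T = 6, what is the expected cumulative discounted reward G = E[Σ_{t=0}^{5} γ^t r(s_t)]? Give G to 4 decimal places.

t=0: π = [0.2500, 0.3333, 0.4167], E[r] = 0.5833, γ^t·E[r] = 0.583333, running G = 0.583333
t=1: π = [0.1944, 0.4306, 0.3750], E[r] = 1.2083, γ^t·E[r] = 0.845833, running G = 1.429167
t=2: π = [0.1840, 0.4317, 0.3843], E[r] = 1.2060, γ^t·E[r] = 0.590949, running G = 2.020116
t=3: π = [0.1807, 0.4334, 0.3860], E[r] = 1.2141, γ^t·E[r] = 0.416443, running G = 2.436559
t=4: π = [0.1797, 0.4338, 0.3866], E[r] = 1.2161, γ^t·E[r] = 0.291989, running G = 2.728548
t=5: π = [0.1794, 0.4339, 0.3867], E[r] = 1.2167, γ^t·E[r] = 0.204495, running G = 2.933043

G = 2.9330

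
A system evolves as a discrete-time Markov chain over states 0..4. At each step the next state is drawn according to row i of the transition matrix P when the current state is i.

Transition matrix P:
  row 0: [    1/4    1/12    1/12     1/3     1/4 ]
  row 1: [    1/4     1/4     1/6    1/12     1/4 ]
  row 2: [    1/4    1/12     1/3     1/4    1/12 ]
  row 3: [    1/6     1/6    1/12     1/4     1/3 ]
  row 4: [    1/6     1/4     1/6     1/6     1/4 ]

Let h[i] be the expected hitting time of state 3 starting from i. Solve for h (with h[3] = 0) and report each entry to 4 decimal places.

First-step conditioning: h[3] = 0; for i ≠ 3, h[i] = 1 + Σ_k P[i][k]·h[k].
  h[0] = 1 + 1/4·h[0] + 1/12·h[1] + 1/12·h[2] + 1/4·h[4]
  h[1] = 1 + 1/4·h[0] + 1/4·h[1] + 1/6·h[2] + 1/4·h[4]
  h[2] = 1 + 1/4·h[0] + 1/12·h[1] + 1/3·h[2] + 1/12·h[4]
  h[4] = 1 + 1/6·h[0] + 1/4·h[1] + 1/6·h[2] + 1/4·h[4]
Solving the 4×4 linear system over states ≠ 3 gives exactly h = [1656/409, 2163/409, 1758/409, 0, 2025/409] (h[3] = 0 is the target).

h = [4.0489, 5.2885, 4.2983, 0.0000, 4.9511]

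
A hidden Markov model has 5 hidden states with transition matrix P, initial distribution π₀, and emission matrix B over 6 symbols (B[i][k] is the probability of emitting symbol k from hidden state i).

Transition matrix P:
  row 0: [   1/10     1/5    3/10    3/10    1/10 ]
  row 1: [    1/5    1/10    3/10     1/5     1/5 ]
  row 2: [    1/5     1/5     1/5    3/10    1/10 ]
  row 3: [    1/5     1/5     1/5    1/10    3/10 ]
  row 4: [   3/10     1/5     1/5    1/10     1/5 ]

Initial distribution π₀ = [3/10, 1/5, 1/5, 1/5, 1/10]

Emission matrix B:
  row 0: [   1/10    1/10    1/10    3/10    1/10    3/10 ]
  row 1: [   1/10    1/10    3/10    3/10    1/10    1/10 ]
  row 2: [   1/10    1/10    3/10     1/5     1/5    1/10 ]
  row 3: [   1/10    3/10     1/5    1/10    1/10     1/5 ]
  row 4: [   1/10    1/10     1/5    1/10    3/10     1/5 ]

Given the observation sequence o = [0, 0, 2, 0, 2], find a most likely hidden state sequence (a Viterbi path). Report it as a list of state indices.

path = [0, 3, 4, 0, 2]

t=0: δ = [3.000e-02, 2.000e-02, 2.000e-02, 2.000e-02, 1.000e-02]  (obs o_0=0)
t=1: δ = [4.000e-04, 6.000e-04, 9.000e-04, 9.000e-04, 6.000e-04]  ψ = [1, 0, 0, 0, 3]  (obs o_1=0)
t=2: δ = [1.800e-05, 5.400e-05, 5.400e-05, 5.400e-05, 5.400e-05]  ψ = [2, 2, 1, 2, 3]  (obs o_2=2)
t=3: δ = [1.620e-06, 1.080e-06, 1.620e-06, 1.620e-06, 1.620e-06]  ψ = [4, 2, 1, 2, 3]  (obs o_3=0)
t=4: δ = [4.860e-08, 9.720e-08, 1.458e-07, 9.720e-08, 9.720e-08]  ψ = [4, 0, 0, 0, 3]  (obs o_4=2)
backtrack: best end state = 2; path = [0, 3, 4, 0, 2]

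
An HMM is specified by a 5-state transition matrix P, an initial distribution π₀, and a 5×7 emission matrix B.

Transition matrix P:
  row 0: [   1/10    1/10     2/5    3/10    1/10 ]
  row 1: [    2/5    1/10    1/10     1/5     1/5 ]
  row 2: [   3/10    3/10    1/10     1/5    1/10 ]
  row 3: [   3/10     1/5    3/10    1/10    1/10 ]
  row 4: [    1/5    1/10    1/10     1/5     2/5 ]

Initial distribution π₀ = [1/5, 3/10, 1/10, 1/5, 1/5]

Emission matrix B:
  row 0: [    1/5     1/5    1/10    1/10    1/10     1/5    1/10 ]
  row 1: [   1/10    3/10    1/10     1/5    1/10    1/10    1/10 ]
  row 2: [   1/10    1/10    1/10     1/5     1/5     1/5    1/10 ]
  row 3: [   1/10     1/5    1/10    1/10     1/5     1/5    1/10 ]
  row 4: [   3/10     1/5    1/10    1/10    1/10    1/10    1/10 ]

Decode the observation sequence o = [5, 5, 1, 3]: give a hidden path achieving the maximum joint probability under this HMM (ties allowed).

path = [0, 2, 0, 2]

t=0: δ = [4.000e-02, 3.000e-02, 2.000e-02, 4.000e-02, 2.000e-02]  (obs o_0=5)
t=1: δ = [2.400e-03, 8.000e-04, 3.200e-03, 2.400e-03, 8.000e-04]  ψ = [1, 3, 0, 0, 4]  (obs o_1=5)
t=2: δ = [1.920e-04, 2.880e-04, 9.600e-05, 1.440e-04, 6.400e-05]  ψ = [2, 2, 0, 0, 2]  (obs o_2=1)
t=3: δ = [1.152e-05, 5.760e-06, 1.536e-05, 5.760e-06, 5.760e-06]  ψ = [1, 1, 0, 0, 1]  (obs o_3=3)
backtrack: best end state = 2; path = [0, 2, 0, 2]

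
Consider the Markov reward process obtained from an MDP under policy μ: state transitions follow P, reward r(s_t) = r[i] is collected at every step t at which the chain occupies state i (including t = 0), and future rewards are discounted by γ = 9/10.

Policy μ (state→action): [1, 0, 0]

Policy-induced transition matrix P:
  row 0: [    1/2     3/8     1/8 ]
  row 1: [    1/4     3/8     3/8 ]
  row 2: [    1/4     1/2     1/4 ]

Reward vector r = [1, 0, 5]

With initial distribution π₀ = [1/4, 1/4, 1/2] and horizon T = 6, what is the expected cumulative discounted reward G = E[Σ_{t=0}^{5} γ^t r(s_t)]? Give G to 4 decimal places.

t=0: π = [0.2500, 0.2500, 0.5000], E[r] = 2.7500, γ^t·E[r] = 2.750000, running G = 2.750000
t=1: π = [0.3125, 0.4375, 0.2500], E[r] = 1.5625, γ^t·E[r] = 1.406250, running G = 4.156250
t=2: π = [0.3281, 0.4063, 0.2656], E[r] = 1.6563, γ^t·E[r] = 1.341563, running G = 5.497813
t=3: π = [0.3320, 0.4082, 0.2598], E[r] = 1.6309, γ^t·E[r] = 1.188896, running G = 6.686709
t=4: π = [0.3330, 0.4075, 0.2595], E[r] = 1.6306, γ^t·E[r] = 1.069847, running G = 7.756556
t=5: π = [0.3333, 0.4074, 0.2593], E[r] = 1.6298, γ^t·E[r] = 0.962375, running G = 8.718931

G = 8.7189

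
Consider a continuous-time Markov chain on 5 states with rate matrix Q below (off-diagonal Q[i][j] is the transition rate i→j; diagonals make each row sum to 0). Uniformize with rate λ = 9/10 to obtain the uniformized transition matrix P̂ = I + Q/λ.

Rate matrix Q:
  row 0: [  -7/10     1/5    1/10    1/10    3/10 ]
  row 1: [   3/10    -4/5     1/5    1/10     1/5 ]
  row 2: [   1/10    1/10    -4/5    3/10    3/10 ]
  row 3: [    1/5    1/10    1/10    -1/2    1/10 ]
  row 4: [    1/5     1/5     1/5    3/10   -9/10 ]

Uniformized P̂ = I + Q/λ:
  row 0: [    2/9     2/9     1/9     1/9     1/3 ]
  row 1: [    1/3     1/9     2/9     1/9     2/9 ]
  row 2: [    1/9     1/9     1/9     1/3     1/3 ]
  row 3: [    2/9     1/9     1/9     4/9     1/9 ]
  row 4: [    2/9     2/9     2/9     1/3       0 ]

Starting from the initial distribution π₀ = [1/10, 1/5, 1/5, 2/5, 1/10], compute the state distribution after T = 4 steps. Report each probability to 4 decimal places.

t=0: π = [0.1000, 0.2000, 0.2000, 0.4000, 0.1000]
t=1: π = [0.2222, 0.1333, 0.1444, 0.3111, 0.1889]
t=2: π = [0.2210, 0.1568, 0.1469, 0.2889, 0.1864]
t=3: π = [0.2233, 0.1564, 0.1492, 0.2815, 0.1896]
t=4: π = [0.2230, 0.1570, 0.1496, 0.2802, 0.1902]

π = [0.2230, 0.1570, 0.1496, 0.2802, 0.1902]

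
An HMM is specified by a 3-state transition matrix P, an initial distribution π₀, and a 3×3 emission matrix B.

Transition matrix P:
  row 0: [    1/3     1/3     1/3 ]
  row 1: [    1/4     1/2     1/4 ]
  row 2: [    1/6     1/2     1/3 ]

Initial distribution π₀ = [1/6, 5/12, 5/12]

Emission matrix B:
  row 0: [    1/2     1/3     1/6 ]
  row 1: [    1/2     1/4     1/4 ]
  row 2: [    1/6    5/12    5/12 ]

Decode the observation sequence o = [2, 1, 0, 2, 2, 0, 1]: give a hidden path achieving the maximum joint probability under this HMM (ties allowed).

path = [2, 2, 1, 1, 1, 1, 1]

t=0: δ = [2.778e-02, 1.042e-01, 1.736e-01]  (obs o_0=2)
t=1: δ = [9.645e-03, 2.170e-02, 2.411e-02]  ψ = [2, 2, 2]  (obs o_1=1)
t=2: δ = [2.713e-03, 6.028e-03, 1.340e-03]  ψ = [1, 2, 2]  (obs o_2=0)
t=3: δ = [2.512e-04, 7.535e-04, 6.279e-04]  ψ = [1, 1, 1]  (obs o_3=2)
t=4: δ = [3.140e-05, 9.419e-05, 8.721e-05]  ψ = [1, 1, 2]  (obs o_4=2)
t=5: δ = [1.177e-05, 2.355e-05, 4.845e-06]  ψ = [1, 1, 2]  (obs o_5=0)
t=6: δ = [1.962e-06, 2.943e-06, 2.453e-06]  ψ = [1, 1, 1]  (obs o_6=1)
backtrack: best end state = 1; path = [2, 2, 1, 1, 1, 1, 1]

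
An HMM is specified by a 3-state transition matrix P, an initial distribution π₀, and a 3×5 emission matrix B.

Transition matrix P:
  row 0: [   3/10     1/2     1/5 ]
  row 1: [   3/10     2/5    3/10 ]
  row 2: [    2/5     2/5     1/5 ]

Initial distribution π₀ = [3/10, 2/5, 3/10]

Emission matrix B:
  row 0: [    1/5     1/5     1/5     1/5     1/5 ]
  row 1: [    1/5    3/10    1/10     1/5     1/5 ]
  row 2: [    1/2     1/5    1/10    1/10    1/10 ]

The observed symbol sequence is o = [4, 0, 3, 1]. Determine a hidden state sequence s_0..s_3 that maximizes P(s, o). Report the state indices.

path = [1, 2, 0, 1]

t=0: δ = [6.000e-02, 8.000e-02, 3.000e-02]  (obs o_0=4)
t=1: δ = [4.800e-03, 6.400e-03, 1.200e-02]  ψ = [1, 1, 1]  (obs o_1=0)
t=2: δ = [9.600e-04, 9.600e-04, 2.400e-04]  ψ = [2, 2, 2]  (obs o_2=3)
t=3: δ = [5.760e-05, 1.440e-04, 5.760e-05]  ψ = [0, 0, 1]  (obs o_3=1)
backtrack: best end state = 1; path = [1, 2, 0, 1]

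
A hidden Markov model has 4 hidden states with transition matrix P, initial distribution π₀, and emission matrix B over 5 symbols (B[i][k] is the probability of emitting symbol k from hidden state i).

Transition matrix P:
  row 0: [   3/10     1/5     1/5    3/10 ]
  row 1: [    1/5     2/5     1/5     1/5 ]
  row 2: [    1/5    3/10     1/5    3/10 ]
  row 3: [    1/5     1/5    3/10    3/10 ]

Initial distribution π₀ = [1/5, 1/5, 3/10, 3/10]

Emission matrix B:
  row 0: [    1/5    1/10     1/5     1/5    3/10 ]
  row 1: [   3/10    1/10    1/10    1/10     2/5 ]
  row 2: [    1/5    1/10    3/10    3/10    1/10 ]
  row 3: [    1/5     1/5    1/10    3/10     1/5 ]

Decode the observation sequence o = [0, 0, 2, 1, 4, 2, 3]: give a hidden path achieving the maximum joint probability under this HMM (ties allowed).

t=0: δ = [4.000e-02, 6.000e-02, 6.000e-02, 6.000e-02]  (obs o_0=0)
t=1: δ = [2.400e-03, 7.200e-03, 3.600e-03, 3.600e-03]  ψ = [0, 1, 3, 2]  (obs o_1=0)
t=2: δ = [2.880e-04, 2.880e-04, 4.320e-04, 1.440e-04]  ψ = [1, 1, 1, 1]  (obs o_2=2)
t=3: δ = [8.640e-06, 1.296e-05, 8.640e-06, 2.592e-05]  ψ = [0, 2, 2, 2]  (obs o_3=1)
t=4: δ = [1.555e-06, 2.074e-06, 7.776e-07, 1.555e-06]  ψ = [3, 1, 3, 3]  (obs o_4=4)
t=5: δ = [9.331e-08, 8.294e-08, 1.400e-07, 4.666e-08]  ψ = [0, 1, 3, 0]  (obs o_5=2)
t=6: δ = [5.599e-09, 4.199e-09, 8.398e-09, 1.260e-08]  ψ = [0, 2, 2, 2]  (obs o_6=3)
backtrack: best end state = 3; path = [1, 1, 2, 3, 3, 2, 3]

path = [1, 1, 2, 3, 3, 2, 3]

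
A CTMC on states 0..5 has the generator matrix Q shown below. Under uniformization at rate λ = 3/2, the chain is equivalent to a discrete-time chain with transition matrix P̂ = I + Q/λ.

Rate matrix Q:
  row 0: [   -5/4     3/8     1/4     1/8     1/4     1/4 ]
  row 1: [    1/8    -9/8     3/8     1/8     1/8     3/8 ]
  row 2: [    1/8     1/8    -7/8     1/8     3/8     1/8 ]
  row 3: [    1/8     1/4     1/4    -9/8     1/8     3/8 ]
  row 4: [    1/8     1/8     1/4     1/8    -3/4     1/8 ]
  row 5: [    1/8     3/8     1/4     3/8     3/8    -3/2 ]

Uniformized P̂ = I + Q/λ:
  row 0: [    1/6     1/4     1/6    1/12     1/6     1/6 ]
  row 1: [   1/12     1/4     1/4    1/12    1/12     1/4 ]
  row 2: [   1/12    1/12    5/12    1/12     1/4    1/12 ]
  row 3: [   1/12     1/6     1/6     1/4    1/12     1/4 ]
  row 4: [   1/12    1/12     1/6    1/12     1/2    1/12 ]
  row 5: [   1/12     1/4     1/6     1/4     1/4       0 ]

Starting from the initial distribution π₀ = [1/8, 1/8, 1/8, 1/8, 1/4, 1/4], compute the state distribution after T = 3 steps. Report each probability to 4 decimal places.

π = [0.0909, 0.1583, 0.2384, 0.1270, 0.2580, 0.1274]

t=0: π = [0.1250, 0.1250, 0.1250, 0.1250, 0.2500, 0.2500]
t=1: π = [0.0938, 0.1771, 0.2083, 0.1458, 0.2604, 0.1146]
t=2: π = [0.0911, 0.1597, 0.2335, 0.1267, 0.2535, 0.1354]
t=3: π = [0.0909, 0.1583, 0.2384, 0.1270, 0.2580, 0.1274]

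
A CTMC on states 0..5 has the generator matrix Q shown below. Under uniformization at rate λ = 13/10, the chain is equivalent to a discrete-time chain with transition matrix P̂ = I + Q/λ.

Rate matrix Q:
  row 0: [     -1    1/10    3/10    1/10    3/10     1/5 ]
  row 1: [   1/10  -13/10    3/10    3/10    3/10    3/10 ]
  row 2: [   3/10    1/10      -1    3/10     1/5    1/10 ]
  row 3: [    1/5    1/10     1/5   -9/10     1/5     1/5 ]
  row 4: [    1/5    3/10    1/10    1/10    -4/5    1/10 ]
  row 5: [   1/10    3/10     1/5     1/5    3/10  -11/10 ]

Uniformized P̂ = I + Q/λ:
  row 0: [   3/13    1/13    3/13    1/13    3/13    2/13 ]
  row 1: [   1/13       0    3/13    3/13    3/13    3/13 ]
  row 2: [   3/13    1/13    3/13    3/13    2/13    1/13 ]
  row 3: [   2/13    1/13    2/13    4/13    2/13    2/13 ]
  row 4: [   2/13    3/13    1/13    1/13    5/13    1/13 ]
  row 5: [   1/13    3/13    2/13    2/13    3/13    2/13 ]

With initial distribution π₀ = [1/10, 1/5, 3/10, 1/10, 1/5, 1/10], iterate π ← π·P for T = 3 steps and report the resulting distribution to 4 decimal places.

t=0: π = [0.1000, 0.2000, 0.3000, 0.1000, 0.2000, 0.1000]
t=1: π = [0.1615, 0.1077, 0.1846, 0.1846, 0.2308, 0.1308]
t=2: π = [0.1621, 0.1243, 0.1710, 0.1746, 0.2379, 0.1302]
t=3: π = [0.1599, 0.1240, 0.1707, 0.1726, 0.2408, 0.1320]

π = [0.1599, 0.1240, 0.1707, 0.1726, 0.2408, 0.1320]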